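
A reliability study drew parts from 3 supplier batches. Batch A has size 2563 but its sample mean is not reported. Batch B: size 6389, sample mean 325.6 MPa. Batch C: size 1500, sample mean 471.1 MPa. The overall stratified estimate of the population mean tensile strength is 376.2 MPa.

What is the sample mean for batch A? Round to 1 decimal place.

446.8

N = 2563 + 6389 + 1500 = 10452.
Overall total = μ·N = 376.2·10452 = 3932042.4.
Subtract the known strata: 6389·325.6 + 1500·471.1 = 2786908.4.
Remaining total for batch A: 3932042.4 − 2786908.4 = 1145134.
Divide by its size: 1145134 / 2563 = 446.794... → 446.8.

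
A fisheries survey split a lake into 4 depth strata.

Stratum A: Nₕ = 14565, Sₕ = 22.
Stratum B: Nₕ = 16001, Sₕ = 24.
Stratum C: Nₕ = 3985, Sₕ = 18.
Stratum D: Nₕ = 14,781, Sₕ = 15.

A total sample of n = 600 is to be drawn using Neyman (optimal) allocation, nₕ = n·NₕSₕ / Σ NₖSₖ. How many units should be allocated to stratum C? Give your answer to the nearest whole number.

43

Σ NₕSₕ = 14565·22 + 16001·24 + 3985·18 + 14781·15 = 997899.
Share for C: 71730/997899 = 0.07188.
n_C = 600 × 0.07188 = 43.129... → 43.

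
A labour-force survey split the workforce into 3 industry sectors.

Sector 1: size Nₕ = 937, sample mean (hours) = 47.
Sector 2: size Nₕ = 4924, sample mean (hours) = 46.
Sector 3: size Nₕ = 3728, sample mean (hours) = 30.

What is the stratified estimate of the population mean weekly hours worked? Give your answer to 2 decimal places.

39.88

N = 937 + 4924 + 3728 = 9589.
The stratified mean weights each stratum mean by its population share Nₕ/N.
Σ Nₕx̄ₕ = 937·47 + 4924·46 + 3728·30 = 44039 + 226504 + 111840 = 382383.
Divide by N: 382383 / 9589 = 39.8773... → 39.88.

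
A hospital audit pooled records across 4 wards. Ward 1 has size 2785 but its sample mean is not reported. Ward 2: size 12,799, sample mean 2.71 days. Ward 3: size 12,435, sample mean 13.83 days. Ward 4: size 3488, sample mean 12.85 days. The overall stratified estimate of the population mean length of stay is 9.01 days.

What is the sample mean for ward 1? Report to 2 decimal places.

11.63

N = 2785 + 12799 + 12435 + 3488 = 31507.
Overall total = μ·N = 9.01·31507 = 283878.07.
Subtract the known strata: 12799·2.71 + 12435·13.83 + 3488·12.85 = 251482.14.
Remaining total for ward 1: 283878.07 − 251482.14 = 32395.93.
Divide by its size: 32395.93 / 2785 = 11.6323... → 11.63.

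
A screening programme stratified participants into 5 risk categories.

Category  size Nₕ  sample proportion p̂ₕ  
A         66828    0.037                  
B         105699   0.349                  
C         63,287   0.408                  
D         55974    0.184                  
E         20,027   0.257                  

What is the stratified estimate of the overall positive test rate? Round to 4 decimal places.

Wₕ = Nₕ/N with N = 311815: 0.2143, 0.3390, 0.2030, 0.1795, 0.0642.
p̂_st = 0.2143·0.037 + 0.3390·0.349 + 0.2030·0.408 + 0.1795·0.184 + 0.0642·0.257 ≈ 0.258579... → 0.2586.

0.2586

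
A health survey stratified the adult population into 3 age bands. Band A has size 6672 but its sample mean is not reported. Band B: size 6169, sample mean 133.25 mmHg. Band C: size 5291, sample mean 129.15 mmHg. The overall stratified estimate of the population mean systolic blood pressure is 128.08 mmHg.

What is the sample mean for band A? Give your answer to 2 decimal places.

N = 6672 + 6169 + 5291 = 18132.
Overall total = μ·N = 128.08·18132 = 2322346.56.
Subtract the known strata: 6169·133.25 + 5291·129.15 = 1505351.9.
Remaining total for band A: 2322346.56 − 1505351.9 = 816994.66.
Divide by its size: 816994.66 / 6672 = 122.4512... → 122.45.

122.45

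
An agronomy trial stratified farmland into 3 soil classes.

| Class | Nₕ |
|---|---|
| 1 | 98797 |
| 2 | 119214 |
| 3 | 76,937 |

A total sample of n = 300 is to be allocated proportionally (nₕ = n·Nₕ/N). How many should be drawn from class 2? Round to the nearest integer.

N = 98797 + 119214 + 76937 = 294948.
n_2 = 300·119214/294948 = 121.256... → 121.

121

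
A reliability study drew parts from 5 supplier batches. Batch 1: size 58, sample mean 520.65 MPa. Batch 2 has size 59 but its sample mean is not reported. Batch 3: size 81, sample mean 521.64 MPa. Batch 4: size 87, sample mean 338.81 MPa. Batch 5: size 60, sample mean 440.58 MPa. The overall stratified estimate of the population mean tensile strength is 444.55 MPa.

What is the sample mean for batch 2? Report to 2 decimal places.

Σ Nₕx̄ₕ = N·μ, so 59·x̄_2 = 345·444.55 − (58·520.65 + 81·521.64 + 87·338.81 + 60·440.58).
= 153369.75 − 128361.81 = 25007.94.
x̄_2 = 25007.94 / 59 = 423.8634... → 423.86.

423.86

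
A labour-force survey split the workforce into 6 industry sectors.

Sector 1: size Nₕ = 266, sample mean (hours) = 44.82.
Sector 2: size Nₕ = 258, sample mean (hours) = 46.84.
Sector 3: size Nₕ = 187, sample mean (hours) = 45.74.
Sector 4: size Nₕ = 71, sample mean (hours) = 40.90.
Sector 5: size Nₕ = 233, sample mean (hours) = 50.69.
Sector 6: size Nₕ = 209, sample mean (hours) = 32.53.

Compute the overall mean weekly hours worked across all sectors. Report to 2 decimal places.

N = 266 + 258 + 187 + 71 + 233 + 209 = 1224.
Weight each subgroup mean by Nₕ/N and sum.
Σ Nₕx̄ₕ = 266·44.82 + 258·46.84 + 187·45.74 + 71·40.90 + 233·50.69 + 209·32.53 = 11922.12 + 12084.72 + 8553.38 + 2903.9 + 11810.77 + 6798.77 = 54073.66.
Divide by N: 54073.66 / 1224 = 44.1778... → 44.18.

44.18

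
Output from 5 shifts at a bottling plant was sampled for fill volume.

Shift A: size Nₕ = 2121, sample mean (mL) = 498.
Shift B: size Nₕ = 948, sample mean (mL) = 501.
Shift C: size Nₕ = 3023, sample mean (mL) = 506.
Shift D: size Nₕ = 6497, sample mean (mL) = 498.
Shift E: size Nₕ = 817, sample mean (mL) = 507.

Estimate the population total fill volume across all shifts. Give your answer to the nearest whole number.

A: 2121·498 = 1056258
B: 948·501 = 474948
C: 3023·506 = 1529638
D: 6497·498 = 3235506
E: 817·507 = 414219
τ̂ = Σ Nₕx̄ₕ = 6710569.

6710569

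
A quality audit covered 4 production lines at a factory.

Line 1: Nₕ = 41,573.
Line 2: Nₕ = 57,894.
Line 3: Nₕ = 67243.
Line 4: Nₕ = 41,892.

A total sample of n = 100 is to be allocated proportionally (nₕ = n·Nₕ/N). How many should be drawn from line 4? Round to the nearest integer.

N = 41573 + 57894 + 67243 + 41892 = 208602.
n_4 = 100·41892/208602 = 20.082... → 20.

20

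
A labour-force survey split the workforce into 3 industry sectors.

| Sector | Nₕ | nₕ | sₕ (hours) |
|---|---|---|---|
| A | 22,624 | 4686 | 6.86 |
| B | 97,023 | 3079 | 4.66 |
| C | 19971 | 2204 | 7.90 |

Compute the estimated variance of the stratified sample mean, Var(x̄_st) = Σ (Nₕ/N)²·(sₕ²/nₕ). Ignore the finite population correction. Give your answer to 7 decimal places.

0.0042489

N = 139618; Wₕ = Nₕ/N.
sector A: (22624/139618)²·6.86²/4686 = 0.0002636950
sector B: (97023/139618)²·4.66²/3079 = 0.0034058751
sector C: (19971/139618)²·7.90²/2204 = 0.0005793745
Sum = 0.0042489446 → 0.0042489.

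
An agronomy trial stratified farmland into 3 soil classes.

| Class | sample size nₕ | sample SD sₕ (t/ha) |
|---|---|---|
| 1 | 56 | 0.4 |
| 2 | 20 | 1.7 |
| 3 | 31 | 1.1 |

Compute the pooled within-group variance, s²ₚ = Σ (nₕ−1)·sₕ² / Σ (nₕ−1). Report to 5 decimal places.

0.96163

Degrees of freedom: 55 + 19 + 30 = 104.
Σ(nₕ−1)sₕ² = 55·0.16 + 19·2.89 + 30·1.21 = 100.01.
s²ₚ = 100.01 / 104 = 0.9616346... → 0.96163.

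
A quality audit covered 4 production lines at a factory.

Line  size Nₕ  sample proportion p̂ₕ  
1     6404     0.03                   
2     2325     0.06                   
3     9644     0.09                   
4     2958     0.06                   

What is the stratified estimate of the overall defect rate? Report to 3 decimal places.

N = 6404 + 2325 + 9644 + 2958 = 21331.
Overall proportion = Σ (Nₕ/N)·p̂ₕ.
Σ Nₕp̂ₕ = 192.12 + 139.5 + 867.96 + 177.48 = 1377.06.
1377.06 / 21331 = 0.06456... → 0.065.

0.065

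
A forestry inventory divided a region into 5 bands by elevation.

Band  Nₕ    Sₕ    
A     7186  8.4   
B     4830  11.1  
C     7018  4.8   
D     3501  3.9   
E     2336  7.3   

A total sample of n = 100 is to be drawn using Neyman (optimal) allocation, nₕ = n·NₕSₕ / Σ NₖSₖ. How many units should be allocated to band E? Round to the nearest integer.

A: NₕSₕ = 7186·8.4 = 60362.4
B: NₕSₕ = 4830·11.1 = 53613
C: NₕSₕ = 7018·4.8 = 33686.4
D: NₕSₕ = 3501·3.9 = 13653.9
E: NₕSₕ = 2336·7.3 = 17052.8
Σ NₕSₕ = 178368.5.
n_E = 100·17052.8/178368.5 = 9.560... → 10.

10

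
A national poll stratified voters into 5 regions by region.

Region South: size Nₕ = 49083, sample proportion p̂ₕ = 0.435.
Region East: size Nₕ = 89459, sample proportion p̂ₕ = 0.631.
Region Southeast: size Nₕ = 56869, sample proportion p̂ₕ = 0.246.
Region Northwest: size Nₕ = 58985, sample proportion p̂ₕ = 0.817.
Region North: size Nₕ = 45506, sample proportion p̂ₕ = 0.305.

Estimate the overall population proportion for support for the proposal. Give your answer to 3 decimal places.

N = 49083 + 89459 + 56869 + 58985 + 45506 = 299902.
Overall proportion = Σ (Nₕ/N)·p̂ₕ.
Σ Nₕp̂ₕ = 21351.105 + 56448.629 + 13989.774 + 48190.745 + 13879.33 = 153859.583.
153859.583 / 299902 = 0.51303... → 0.513.

0.513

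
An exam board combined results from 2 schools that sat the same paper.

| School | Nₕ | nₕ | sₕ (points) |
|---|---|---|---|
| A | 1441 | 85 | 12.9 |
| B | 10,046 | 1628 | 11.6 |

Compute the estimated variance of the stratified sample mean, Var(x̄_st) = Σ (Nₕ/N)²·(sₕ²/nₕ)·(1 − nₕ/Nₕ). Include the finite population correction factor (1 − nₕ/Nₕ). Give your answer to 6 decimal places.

0.081964

N = 11487; Wₕ = Nₕ/N.
school A: (1441/11487)²·12.9²/85·(1 − 85/1441) = 0.028991516
school B: (10046/11487)²·11.6²/1628·(1 − 1628/10046) = 0.052972495
Sum = 0.081964011 → 0.081964.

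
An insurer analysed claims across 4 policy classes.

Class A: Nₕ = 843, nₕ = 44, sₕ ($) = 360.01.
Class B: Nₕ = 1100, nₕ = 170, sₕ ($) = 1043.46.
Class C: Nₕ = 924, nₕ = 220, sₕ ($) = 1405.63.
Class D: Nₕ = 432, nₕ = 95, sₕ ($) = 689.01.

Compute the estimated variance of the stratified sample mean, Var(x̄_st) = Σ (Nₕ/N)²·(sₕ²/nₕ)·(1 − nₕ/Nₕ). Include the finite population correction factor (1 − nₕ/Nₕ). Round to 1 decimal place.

N = 3299. Term for each stratum: Wₕ²sₕ²/nₕ·(1−nₕ/Nₕ).
Var(x̄_st) = 182.2998 + 602.0238 + 536.7837 + 66.8462 = 1387.9535 → 1388.0.

1388.0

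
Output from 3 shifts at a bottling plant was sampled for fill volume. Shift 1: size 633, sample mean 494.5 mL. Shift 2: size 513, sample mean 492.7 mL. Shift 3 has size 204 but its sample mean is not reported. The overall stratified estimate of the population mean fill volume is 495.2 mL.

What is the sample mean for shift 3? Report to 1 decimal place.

503.7

Σ Nₕx̄ₕ = N·μ, so 204·x̄_3 = 1350·495.2 − (633·494.5 + 513·492.7).
= 668520 − 565773.6 = 102746.4.
x̄_3 = 102746.4 / 204 = 503.659... → 503.7.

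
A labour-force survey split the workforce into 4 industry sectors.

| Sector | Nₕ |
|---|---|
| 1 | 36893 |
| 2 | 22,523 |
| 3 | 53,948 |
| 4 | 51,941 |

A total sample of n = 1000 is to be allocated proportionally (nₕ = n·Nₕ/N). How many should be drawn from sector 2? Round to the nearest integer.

136

Share of sector 2 = 22523/165305 = 0.13625.
Allocate 1000 × 0.13625 = 136.251... → 136.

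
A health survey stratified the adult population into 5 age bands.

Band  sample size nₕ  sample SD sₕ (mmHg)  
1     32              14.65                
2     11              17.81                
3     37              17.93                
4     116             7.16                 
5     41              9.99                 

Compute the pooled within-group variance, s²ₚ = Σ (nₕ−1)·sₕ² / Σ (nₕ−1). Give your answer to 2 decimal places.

134.85

1: (32−1)·14.65² = 31·214.6225 = 6653.2975
2: (11−1)·17.81² = 10·317.1961 = 3171.961
3: (37−1)·17.93² = 36·321.4849 = 11573.4564
4: (116−1)·7.16² = 115·51.2656 = 5895.544
5: (41−1)·9.99² = 40·99.8001 = 3992.004
Numerator = 31286.2629; denominator = Σ(nₕ−1) = 232.
s²ₚ = 31286.2629/232 = 134.8546... → 134.85.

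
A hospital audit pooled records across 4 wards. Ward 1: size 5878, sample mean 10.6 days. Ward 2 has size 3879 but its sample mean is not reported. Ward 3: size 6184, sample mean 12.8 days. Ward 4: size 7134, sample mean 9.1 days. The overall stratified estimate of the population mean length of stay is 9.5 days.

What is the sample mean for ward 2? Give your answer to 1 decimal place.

N = 5878 + 3879 + 6184 + 7134 = 23075.
Overall total = μ·N = 9.5·23075 = 219212.5.
Subtract the known strata: 5878·10.6 + 6184·12.8 + 7134·9.1 = 206381.4.
Remaining total for ward 2: 219212.5 − 206381.4 = 12831.1.
Divide by its size: 12831.1 / 3879 = 3.308... → 3.3.

3.3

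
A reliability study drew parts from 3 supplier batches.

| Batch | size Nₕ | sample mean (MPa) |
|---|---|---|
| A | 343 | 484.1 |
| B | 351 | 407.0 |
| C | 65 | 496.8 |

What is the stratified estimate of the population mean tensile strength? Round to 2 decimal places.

449.53

N = 759; weights Wₕ = Nₕ/N = (0.4519, 0.4625, 0.0856).
x̄_st = Σ Wₕ·x̄ₕ = 0.4519·484.1 + 0.4625·407.0 + 0.0856·496.8 ≈ 449.5327...
→ 449.53.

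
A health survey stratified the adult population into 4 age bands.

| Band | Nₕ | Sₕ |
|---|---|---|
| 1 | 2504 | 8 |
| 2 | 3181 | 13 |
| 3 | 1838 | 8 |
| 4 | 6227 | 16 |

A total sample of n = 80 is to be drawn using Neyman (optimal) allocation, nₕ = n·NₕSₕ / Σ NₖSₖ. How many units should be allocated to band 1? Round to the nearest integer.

1: NₕSₕ = 2504·8 = 20032
2: NₕSₕ = 3181·13 = 41353
3: NₕSₕ = 1838·8 = 14704
4: NₕSₕ = 6227·16 = 99632
Σ NₕSₕ = 175721.
n_1 = 80·20032/175721 = 9.120... → 9.

9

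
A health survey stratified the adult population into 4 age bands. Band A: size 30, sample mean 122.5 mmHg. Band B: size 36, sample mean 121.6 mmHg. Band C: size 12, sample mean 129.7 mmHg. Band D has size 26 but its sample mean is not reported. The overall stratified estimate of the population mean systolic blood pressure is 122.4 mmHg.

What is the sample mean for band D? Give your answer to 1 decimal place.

120.0

N = 30 + 36 + 12 + 26 = 104.
Overall total = μ·N = 122.4·104 = 12729.6.
Subtract the known strata: 30·122.5 + 36·121.6 + 12·129.7 = 9609.
Remaining total for band D: 12729.6 − 9609 = 3120.6.
Divide by its size: 3120.6 / 26 = 120.023... → 120.0.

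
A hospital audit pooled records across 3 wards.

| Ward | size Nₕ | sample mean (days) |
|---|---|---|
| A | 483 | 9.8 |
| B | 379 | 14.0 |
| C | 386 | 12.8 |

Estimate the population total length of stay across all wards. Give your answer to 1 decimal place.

Estimate total by summing Nₕ·x̄ₕ over strata.
483·9.8 + 379·14.0 + 386·12.8 = 4733.4 + 5306 + 4940.8 = 14980.2.

14980.2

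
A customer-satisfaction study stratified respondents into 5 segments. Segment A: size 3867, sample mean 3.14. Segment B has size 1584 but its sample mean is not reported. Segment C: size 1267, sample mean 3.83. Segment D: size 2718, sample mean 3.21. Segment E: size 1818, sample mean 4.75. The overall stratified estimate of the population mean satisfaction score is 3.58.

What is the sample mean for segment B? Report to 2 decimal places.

Σ Nₕx̄ₕ = N·μ, so 1584·x̄_B = 11254·3.58 − (3867·3.14 + 1267·3.83 + 2718·3.21 + 1818·4.75).
= 40289.32 − 34355.27 = 5934.05.
x̄_B = 5934.05 / 1584 = 3.7462... → 3.75.

3.75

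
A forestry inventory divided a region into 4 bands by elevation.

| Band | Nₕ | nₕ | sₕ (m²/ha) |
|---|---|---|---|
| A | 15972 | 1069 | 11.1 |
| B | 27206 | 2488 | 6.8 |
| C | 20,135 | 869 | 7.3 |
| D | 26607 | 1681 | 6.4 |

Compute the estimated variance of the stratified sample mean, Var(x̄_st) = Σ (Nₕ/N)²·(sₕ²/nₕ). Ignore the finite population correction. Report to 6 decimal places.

0.010546

N = 89920; Wₕ = Nₕ/N.
band A: (15972/89920)²·11.1²/1069 = 0.003636422
band B: (27206/89920)²·6.8²/2488 = 0.001701313
band C: (20135/89920)²·7.3²/869 = 0.003074798
band D: (26607/89920)²·6.4²/1681 = 0.002133396
Sum = 0.010545929 → 0.010546.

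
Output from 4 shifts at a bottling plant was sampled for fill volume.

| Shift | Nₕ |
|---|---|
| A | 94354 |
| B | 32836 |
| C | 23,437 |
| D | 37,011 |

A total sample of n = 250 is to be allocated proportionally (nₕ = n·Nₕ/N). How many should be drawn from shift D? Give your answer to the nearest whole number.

49

N = 94354 + 32836 + 23437 + 37011 = 187638.
n_D = 250·37011/187638 = 49.312... → 49.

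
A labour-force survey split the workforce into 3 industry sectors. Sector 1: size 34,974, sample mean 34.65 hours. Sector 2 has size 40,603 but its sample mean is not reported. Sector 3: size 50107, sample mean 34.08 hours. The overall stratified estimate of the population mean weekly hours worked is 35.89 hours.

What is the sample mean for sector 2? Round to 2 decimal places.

39.19

N = 34974 + 40603 + 50107 = 125684.
Overall total = μ·N = 35.89·125684 = 4510798.76.
Subtract the known strata: 34974·34.65 + 50107·34.08 = 2919495.66.
Remaining total for sector 2: 4510798.76 − 2919495.66 = 1591303.1.
Divide by its size: 1591303.1 / 40603 = 39.1918... → 39.19.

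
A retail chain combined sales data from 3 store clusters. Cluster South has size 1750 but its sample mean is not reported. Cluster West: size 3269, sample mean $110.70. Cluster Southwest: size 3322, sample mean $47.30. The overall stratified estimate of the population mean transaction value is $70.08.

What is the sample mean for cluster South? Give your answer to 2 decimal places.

37.44

N = 1750 + 3269 + 3322 = 8341.
Overall total = μ·N = 70.08·8341 = 584537.28.
Subtract the known strata: 3269·110.70 + 3322·47.30 = 519008.9.
Remaining total for cluster South: 584537.28 − 519008.9 = 65528.38.
Divide by its size: 65528.38 / 1750 = 37.4448... → 37.44.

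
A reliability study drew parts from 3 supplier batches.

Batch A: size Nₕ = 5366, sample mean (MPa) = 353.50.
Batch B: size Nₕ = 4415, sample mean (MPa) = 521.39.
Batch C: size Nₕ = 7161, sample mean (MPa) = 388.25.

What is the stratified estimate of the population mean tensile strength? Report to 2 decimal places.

N = 16942; weights Wₕ = Nₕ/N = (0.3167, 0.2606, 0.4227).
x̄_st = Σ Wₕ·x̄ₕ = 0.3167·353.50 + 0.2606·521.39 + 0.4227·388.25 ≈ 411.9393...
→ 411.94.

411.94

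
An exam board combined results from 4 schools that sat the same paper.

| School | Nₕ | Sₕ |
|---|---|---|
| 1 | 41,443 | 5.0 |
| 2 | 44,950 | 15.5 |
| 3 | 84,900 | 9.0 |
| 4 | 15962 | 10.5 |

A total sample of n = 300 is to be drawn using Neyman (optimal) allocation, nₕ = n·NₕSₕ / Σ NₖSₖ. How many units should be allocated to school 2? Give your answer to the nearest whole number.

1: NₕSₕ = 41443·5.0 = 207215
2: NₕSₕ = 44950·15.5 = 696725
3: NₕSₕ = 84900·9.0 = 764100
4: NₕSₕ = 15962·10.5 = 167601
Σ NₕSₕ = 1835641.
n_2 = 300·696725/1835641 = 113.866... → 114.

114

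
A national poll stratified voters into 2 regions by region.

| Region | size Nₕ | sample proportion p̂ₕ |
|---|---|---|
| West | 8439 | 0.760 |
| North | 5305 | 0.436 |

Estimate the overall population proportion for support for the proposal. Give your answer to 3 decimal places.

0.635

N = 8439 + 5305 = 13744.
Overall proportion = Σ (Nₕ/N)·p̂ₕ.
Σ Nₕp̂ₕ = 6413.64 + 2312.98 = 8726.62.
8726.62 / 13744 = 0.63494... → 0.635.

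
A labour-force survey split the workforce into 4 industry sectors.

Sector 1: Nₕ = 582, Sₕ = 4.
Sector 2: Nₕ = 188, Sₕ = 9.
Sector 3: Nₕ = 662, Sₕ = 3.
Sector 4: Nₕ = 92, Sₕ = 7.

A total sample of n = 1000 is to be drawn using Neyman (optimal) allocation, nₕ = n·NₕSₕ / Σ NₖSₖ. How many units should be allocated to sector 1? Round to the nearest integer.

Σ NₕSₕ = 582·4 + 188·9 + 662·3 + 92·7 = 6650.
Share for 1: 2328/6650 = 0.35008.
n_1 = 1000 × 0.35008 = 350.075... → 350.

350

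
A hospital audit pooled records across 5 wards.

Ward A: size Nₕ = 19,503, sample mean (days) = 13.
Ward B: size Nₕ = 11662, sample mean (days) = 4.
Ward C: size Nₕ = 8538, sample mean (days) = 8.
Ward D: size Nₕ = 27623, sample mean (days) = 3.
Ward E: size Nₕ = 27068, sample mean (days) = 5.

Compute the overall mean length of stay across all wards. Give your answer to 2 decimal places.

x̄_st = (Σ Nₕx̄ₕ) / (Σ Nₕ) = (19503·13 + 11662·4 + 8538·8 + 27623·3 + 27068·5) / 94394
= 586700 / 94394 = 6.2154... → 6.22.

6.22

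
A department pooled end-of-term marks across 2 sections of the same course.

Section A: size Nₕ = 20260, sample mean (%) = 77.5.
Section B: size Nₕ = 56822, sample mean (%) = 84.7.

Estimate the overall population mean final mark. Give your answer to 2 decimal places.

x̄_st = (Σ Nₕx̄ₕ) / (Σ Nₕ) = (20260·77.5 + 56822·84.7) / 77082
= 6382973.4 / 77082 = 82.8076... → 82.81.

82.81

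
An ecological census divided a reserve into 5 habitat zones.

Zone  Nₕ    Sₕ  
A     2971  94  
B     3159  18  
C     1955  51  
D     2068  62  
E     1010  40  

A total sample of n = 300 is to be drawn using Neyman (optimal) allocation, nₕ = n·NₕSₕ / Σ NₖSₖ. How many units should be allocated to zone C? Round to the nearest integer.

49

A: NₕSₕ = 2971·94 = 279274
B: NₕSₕ = 3159·18 = 56862
C: NₕSₕ = 1955·51 = 99705
D: NₕSₕ = 2068·62 = 128216
E: NₕSₕ = 1010·40 = 40400
Σ NₕSₕ = 604457.
n_C = 300·99705/604457 = 49.485... → 49.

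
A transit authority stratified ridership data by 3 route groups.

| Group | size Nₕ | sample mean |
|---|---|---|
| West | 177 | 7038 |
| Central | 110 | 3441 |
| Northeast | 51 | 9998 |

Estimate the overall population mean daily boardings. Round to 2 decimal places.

6314.01

x̄_st = (Σ Nₕx̄ₕ) / (Σ Nₕ) = (177·7038 + 110·3441 + 51·9998) / 338
= 2134134 / 338 = 6314.0059... → 6314.01.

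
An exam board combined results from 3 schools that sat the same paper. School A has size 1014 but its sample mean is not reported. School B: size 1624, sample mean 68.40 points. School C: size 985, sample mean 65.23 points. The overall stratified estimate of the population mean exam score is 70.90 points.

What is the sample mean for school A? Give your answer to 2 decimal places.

Σ Nₕx̄ₕ = N·μ, so 1014·x̄_A = 3623·70.90 − (1624·68.40 + 985·65.23).
= 256870.7 − 175333.15 = 81537.55.
x̄_A = 81537.55 / 1014 = 80.4118... → 80.41.

80.41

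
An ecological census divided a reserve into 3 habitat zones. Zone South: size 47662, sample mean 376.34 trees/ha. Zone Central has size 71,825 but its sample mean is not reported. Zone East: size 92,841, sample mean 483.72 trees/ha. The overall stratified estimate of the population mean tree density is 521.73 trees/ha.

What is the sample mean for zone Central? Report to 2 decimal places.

Σ Nₕx̄ₕ = N·μ, so 71825·x̄_Central = 212328·521.73 − (47662·376.34 + 92841·483.72).
= 110777887.44 − 62846165.6 = 47931721.84.
x̄_Central = 47931721.84 / 71825 = 667.3404... → 667.34.

667.34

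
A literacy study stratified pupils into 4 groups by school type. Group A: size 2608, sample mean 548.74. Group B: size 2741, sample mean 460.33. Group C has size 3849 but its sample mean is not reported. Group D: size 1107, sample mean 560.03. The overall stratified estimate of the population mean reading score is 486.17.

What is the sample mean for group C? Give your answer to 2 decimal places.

440.93

N = 2608 + 2741 + 3849 + 1107 = 10305.
Overall total = μ·N = 486.17·10305 = 5009981.85.
Subtract the known strata: 2608·548.74 + 2741·460.33 + 1107·560.03 = 3312831.66.
Remaining total for group C: 5009981.85 − 3312831.66 = 1697150.19.
Divide by its size: 1697150.19 / 3849 = 440.9328... → 440.93.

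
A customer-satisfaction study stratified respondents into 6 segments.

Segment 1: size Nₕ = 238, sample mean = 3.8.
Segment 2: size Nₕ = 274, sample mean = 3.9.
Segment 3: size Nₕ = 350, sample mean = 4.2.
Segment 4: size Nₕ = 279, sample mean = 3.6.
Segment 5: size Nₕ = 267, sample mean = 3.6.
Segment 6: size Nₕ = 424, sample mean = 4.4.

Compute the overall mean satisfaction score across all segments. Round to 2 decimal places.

3.97

x̄_st = (Σ Nₕx̄ₕ) / (Σ Nₕ) = (238·3.8 + 274·3.9 + 350·4.2 + 279·3.6 + 267·3.6 + 424·4.4) / 1832
= 7274.2 / 1832 = 3.9706... → 3.97.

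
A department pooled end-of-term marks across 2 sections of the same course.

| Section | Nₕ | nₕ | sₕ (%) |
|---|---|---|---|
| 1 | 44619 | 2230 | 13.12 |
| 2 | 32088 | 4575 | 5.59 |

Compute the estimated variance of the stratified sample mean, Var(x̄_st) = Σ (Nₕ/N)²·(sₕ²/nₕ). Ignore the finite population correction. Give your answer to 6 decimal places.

N = 76707; Wₕ = Nₕ/N.
section 1: (44619/76707)²·13.12²/2230 = 0.026117553
section 2: (32088/76707)²·5.59²/4575 = 0.001195220
Sum = 0.027312772 → 0.027313.

0.027313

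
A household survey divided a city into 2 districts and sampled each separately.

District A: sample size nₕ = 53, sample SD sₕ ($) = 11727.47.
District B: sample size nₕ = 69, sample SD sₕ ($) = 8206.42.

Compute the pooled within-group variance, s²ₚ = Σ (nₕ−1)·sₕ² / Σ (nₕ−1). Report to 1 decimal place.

97760226.0

Degrees of freedom: 52 + 68 = 120.
Σ(nₕ−1)sₕ² = 52·137533552.6009 + 68·67345329.2164 = 11731227121.962.
s²ₚ = 11731227121.962 / 120 = 97760226.016... → 97760226.0.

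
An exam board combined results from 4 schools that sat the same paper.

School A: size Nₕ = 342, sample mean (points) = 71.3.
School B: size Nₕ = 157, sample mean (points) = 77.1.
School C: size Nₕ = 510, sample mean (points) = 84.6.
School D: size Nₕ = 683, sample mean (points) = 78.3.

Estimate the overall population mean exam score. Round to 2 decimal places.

x̄_st = (Σ Nₕx̄ₕ) / (Σ Nₕ) = (342·71.3 + 157·77.1 + 510·84.6 + 683·78.3) / 1692
= 133114.2 / 1692 = 78.6727... → 78.67.

78.67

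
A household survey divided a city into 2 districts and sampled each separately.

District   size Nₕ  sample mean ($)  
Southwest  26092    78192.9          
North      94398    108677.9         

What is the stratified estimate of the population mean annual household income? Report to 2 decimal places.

N = 26092 + 94398 = 120490.
Overall mean = Σ (Nₕ/N)·x̄ₕ — weight by population share, not a simple average.
Σ Nₕx̄ₕ = 26092·78192.9 + 94398·108677.9 = 2040209146.8 + 10258976404.2 = 12299185551.
Divide by N: 12299185551 / 120490 = 102076.4010... → 102076.40.

102076.40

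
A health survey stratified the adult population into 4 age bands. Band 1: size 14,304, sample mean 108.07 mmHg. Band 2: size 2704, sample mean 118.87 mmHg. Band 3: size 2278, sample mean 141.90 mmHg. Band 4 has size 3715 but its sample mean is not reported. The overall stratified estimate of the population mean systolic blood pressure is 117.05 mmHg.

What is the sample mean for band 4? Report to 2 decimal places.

135.06

Σ Nₕx̄ₕ = N·μ, so 3715·x̄_4 = 23001·117.05 − (14304·108.07 + 2704·118.87 + 2278·141.90).
= 2692267.05 − 2190505.96 = 501761.09.
x̄_4 = 501761.09 / 3715 = 135.0636... → 135.06.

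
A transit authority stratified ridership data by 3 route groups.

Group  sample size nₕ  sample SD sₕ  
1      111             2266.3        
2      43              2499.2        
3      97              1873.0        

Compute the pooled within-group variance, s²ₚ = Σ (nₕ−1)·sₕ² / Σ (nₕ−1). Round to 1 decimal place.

Degrees of freedom: 110 + 42 + 96 = 248.
Σ(nₕ−1)sₕ² = 110·5136115.69 + 42·6246000.64 + 96·3508129 = 1164085136.78.
s²ₚ = 1164085136.78 / 248 = 4693891.681... → 4693891.7.

4693891.7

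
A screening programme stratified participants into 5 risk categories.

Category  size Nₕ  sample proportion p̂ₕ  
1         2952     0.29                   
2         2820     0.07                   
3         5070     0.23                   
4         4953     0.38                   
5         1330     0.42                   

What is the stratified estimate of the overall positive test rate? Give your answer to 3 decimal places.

0.272

Wₕ = Nₕ/N with N = 17125: 0.1724, 0.1647, 0.2961, 0.2892, 0.0777.
p̂_st = 0.1724·0.29 + 0.1647·0.07 + 0.2961·0.23 + 0.2892·0.38 + 0.0777·0.42 ≈ 0.27214... → 0.272.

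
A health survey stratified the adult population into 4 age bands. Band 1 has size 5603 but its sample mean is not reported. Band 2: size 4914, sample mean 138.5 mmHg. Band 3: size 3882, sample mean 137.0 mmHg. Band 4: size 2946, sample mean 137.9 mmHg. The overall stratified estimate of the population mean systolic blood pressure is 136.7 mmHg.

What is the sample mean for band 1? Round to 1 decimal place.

134.3

Σ Nₕx̄ₕ = N·μ, so 5603·x̄_1 = 17345·136.7 − (4914·138.5 + 3882·137.0 + 2946·137.9).
= 2371061.5 − 1618676.4 = 752385.1.
x̄_1 = 752385.1 / 5603 = 134.283... → 134.3.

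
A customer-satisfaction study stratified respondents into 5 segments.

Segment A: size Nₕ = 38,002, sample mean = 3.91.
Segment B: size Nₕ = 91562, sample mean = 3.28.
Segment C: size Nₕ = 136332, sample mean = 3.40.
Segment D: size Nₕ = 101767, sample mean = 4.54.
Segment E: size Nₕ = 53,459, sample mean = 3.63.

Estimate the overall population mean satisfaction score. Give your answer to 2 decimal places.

N = 38002 + 91562 + 136332 + 101767 + 53459 = 421122.
Overall mean = Σ (Nₕ/N)·x̄ₕ — weight by population share, not a simple average.
Σ Nₕx̄ₕ = 38002·3.91 + 91562·3.28 + 136332·3.40 + 101767·4.54 + 53459·3.63 = 148587.82 + 300323.36 + 463528.8 + 462022.18 + 194056.17 = 1568518.33.
Divide by N: 1568518.33 / 421122 = 3.7246... → 3.72.

3.72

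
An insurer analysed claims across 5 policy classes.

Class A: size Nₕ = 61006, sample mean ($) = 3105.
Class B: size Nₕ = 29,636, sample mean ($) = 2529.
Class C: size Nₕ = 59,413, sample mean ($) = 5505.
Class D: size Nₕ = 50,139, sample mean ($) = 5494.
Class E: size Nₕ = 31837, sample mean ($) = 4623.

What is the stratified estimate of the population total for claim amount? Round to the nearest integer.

1014087756

Estimate total by summing Nₕ·x̄ₕ over strata.
61006·3105 + 29636·2529 + 59413·5505 + 50139·5494 + 31837·4623 = 189423630 + 74949444 + 327068565 + 275463666 + 147182451 = 1014087756.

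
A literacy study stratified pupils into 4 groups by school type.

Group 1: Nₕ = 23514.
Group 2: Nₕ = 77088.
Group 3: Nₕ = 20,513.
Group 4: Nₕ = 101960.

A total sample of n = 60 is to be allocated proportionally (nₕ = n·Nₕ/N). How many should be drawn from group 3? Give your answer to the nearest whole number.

6

Share of group 3 = 20513/223075 = 0.09196.
Allocate 60 × 0.09196 = 5.517... → 6.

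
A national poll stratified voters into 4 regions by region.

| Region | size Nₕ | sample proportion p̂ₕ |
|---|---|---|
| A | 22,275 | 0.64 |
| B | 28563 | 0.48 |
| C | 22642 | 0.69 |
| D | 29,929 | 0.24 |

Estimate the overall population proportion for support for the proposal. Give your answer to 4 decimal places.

N = 22275 + 28563 + 22642 + 29929 = 103409.
Overall proportion = Σ (Nₕ/N)·p̂ₕ.
Σ Nₕp̂ₕ = 14256 + 13710.24 + 15622.98 + 7182.96 = 50772.18.
50772.18 / 103409 = 0.490984... → 0.4910.

0.4910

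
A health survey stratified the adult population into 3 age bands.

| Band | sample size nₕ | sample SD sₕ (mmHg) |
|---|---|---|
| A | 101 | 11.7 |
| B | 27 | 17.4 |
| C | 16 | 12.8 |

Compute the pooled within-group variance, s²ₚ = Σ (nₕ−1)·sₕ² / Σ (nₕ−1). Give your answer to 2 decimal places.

A: (101−1)·11.7² = 100·136.89 = 13689
B: (27−1)·17.4² = 26·302.76 = 7871.76
C: (16−1)·12.8² = 15·163.84 = 2457.6
Numerator = 24018.36; denominator = Σ(nₕ−1) = 141.
s²ₚ = 24018.36/141 = 170.3430... → 170.34.

170.34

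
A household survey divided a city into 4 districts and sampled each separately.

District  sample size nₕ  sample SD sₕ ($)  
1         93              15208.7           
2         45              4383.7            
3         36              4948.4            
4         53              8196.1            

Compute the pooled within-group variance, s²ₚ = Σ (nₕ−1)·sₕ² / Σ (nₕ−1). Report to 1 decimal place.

1: (93−1)·15208.7² = 92·231304555.69 = 21280019123.48
2: (45−1)·4383.7² = 44·19216825.69 = 845540330.36
3: (36−1)·4948.4² = 35·24486662.56 = 857033189.6
4: (53−1)·8196.1² = 52·67176055.21 = 3493154870.92
Numerator = 26475747514.36; denominator = Σ(nₕ−1) = 223.
s²ₚ = 26475747514.36/223 = 118725325.177... → 118725325.2.

118725325.2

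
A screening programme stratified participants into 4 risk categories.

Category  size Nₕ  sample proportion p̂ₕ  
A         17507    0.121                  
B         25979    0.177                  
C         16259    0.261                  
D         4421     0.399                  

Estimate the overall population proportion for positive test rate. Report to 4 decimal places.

N = 17507 + 25979 + 16259 + 4421 = 64166.
Overall proportion = Σ (Nₕ/N)·p̂ₕ.
Σ Nₕp̂ₕ = 2118.347 + 4598.283 + 4243.599 + 1763.979 = 12724.208.
12724.208 / 64166 = 0.198301... → 0.1983.

0.1983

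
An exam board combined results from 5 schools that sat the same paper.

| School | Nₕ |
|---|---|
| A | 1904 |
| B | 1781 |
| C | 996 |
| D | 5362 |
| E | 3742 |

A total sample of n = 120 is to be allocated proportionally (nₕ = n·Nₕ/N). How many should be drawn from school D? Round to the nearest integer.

N = 1904 + 1781 + 996 + 5362 + 3742 = 13785.
n_D = 120·5362/13785 = 46.677... → 47.

47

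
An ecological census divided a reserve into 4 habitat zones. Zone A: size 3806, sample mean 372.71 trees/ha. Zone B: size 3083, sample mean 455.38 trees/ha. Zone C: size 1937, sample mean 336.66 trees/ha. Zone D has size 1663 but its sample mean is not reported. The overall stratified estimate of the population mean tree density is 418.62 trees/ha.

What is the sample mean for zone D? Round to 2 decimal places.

551.01

N = 3806 + 3083 + 1937 + 1663 = 10489.
Overall total = μ·N = 418.62·10489 = 4390905.18.
Subtract the known strata: 3806·372.71 + 3083·455.38 + 1937·336.66 = 3474581.22.
Remaining total for zone D: 4390905.18 − 3474581.22 = 916323.96.
Divide by its size: 916323.96 / 1663 = 551.0066... → 551.01.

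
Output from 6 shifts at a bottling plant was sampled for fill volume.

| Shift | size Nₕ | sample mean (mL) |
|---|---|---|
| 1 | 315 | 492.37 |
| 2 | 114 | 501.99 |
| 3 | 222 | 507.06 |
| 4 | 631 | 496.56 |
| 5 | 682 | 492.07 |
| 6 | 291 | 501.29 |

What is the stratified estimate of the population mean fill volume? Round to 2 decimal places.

N = 315 + 114 + 222 + 631 + 682 + 291 = 2255.
Weight each subgroup mean by Nₕ/N and sum.
Σ Nₕx̄ₕ = 315·492.37 + 114·501.99 + 222·507.06 + 631·496.56 + 682·492.07 + 291·501.29 = 155096.55 + 57226.86 + 112567.32 + 313329.36 + 335591.74 + 145875.39 = 1119687.22.
Divide by N: 1119687.22 / 2255 = 496.5354... → 496.54.

496.54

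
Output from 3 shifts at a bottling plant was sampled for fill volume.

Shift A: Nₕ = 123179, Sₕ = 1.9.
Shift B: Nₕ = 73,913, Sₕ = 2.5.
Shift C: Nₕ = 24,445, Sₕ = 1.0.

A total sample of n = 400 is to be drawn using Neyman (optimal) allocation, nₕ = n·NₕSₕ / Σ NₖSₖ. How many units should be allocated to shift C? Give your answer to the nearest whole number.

22

Σ NₕSₕ = 123179·1.9 + 73913·2.5 + 24445·1.0 = 443267.6.
Share for C: 24445/443267.6 = 0.05515.
n_C = 400 × 0.05515 = 22.059... → 22.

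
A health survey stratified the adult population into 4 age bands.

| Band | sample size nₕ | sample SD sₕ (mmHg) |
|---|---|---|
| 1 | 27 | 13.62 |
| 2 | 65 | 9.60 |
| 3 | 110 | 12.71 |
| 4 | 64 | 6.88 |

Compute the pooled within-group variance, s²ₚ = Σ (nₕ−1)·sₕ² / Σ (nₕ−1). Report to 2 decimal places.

119.51

1: (27−1)·13.62² = 26·185.5044 = 4823.1144
2: (65−1)·9.60² = 64·92.16 = 5898.24
3: (110−1)·12.71² = 109·161.5441 = 17608.3069
4: (64−1)·6.88² = 63·47.3344 = 2982.0672
Numerator = 31311.7285; denominator = Σ(nₕ−1) = 262.
s²ₚ = 31311.7285/262 = 119.5104... → 119.51.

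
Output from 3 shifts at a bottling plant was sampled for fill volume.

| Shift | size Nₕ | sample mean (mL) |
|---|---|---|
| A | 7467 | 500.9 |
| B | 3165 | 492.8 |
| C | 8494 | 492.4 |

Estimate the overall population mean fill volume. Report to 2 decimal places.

495.78

x̄_st = (Σ Nₕx̄ₕ) / (Σ Nₕ) = (7467·500.9 + 3165·492.8 + 8494·492.4) / 19126
= 9482377.9 / 19126 = 495.7847... → 495.78.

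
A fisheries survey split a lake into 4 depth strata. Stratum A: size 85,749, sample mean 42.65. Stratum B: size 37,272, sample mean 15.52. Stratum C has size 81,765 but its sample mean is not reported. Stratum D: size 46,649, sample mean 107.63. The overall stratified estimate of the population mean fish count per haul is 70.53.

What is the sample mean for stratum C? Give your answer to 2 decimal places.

103.68

Σ Nₕx̄ₕ = N·μ, so 81765·x̄_C = 251435·70.53 − (85749·42.65 + 37272·15.52 + 46649·107.63).
= 17733710.55 − 9256488.16 = 8477222.39.
x̄_C = 8477222.39 / 81765 = 103.6779... → 103.68.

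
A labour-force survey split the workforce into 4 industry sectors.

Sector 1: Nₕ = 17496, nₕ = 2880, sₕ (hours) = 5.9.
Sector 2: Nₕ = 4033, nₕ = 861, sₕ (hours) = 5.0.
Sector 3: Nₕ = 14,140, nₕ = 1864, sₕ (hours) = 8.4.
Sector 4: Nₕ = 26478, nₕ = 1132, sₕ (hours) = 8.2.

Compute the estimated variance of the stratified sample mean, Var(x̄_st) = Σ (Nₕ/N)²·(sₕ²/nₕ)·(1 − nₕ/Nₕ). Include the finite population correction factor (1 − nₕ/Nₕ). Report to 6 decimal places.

0.012919

N = 62147; Wₕ = Nₕ/N.
sector 1: (17496/62147)²·5.9²/2880·(1 − 2880/17496) = 0.000800274
sector 2: (4033/62147)²·5.0²/861·(1 − 861/4033) = 0.000096174
sector 3: (14140/62147)²·8.4²/1864·(1 − 1864/14140) = 0.001701291
sector 4: (26478/62147)²·8.2²/1132·(1 − 1132/26478) = 0.010321327
Sum = 0.012919066 → 0.012919.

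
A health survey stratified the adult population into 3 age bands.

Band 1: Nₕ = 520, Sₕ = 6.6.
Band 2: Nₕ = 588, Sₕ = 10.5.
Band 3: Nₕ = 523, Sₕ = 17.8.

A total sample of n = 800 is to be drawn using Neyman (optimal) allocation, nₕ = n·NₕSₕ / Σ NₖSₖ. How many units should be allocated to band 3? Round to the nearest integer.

394

Σ NₕSₕ = 520·6.6 + 588·10.5 + 523·17.8 = 18915.4.
Share for 3: 9309.4/18915.4 = 0.49216.
n_3 = 800 × 0.49216 = 393.728... → 394.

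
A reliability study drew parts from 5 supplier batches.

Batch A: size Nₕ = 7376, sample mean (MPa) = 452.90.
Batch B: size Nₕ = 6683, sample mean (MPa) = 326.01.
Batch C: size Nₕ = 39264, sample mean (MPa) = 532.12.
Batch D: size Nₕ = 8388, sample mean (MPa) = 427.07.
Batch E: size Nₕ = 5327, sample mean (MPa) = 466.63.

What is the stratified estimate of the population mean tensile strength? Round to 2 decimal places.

484.51

N = 67038; weights Wₕ = Nₕ/N = (0.1100, 0.0997, 0.5857, 0.1251, 0.0795).
x̄_st = Σ Wₕ·x̄ₕ = 0.1100·452.90 + 0.0997·326.01 + 0.5857·532.12 + 0.1251·427.07 + 0.0795·466.63 ≈ 484.5084...
→ 484.51.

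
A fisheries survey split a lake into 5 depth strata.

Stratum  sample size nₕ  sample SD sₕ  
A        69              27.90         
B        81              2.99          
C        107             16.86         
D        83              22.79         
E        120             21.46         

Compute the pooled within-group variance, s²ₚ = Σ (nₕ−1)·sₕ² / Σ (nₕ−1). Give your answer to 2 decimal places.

398.18

Degrees of freedom: 68 + 80 + 106 + 82 + 119 = 455.
Σ(nₕ−1)sₕ² = 68·778.41 + 80·8.9401 + 106·284.2596 + 82·519.3841 + 119·460.5316 = 181171.3622.
s²ₚ = 181171.3622 / 455 = 398.1788... → 398.18.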